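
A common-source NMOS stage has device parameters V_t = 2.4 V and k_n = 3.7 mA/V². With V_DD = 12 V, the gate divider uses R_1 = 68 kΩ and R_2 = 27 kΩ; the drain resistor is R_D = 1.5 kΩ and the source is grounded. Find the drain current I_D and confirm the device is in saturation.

V_G = V_DD·R_2/(R_1+R_2) = 12×27/95 = 3.41 V. With the source grounded, V_GS = V_G = 3.41 V.
Assume saturation: I_D = (k_n/2)(V_GS − V_t)² = (3.7/2)×(3.41 − 2.4)² = 1.85×1.01² = 1.89 mA.
V_DS = V_DD − I_D·R_D = 12 − 1.89×1.5 = 9.17 V.
Saturation requires V_DS ≥ V_GS − V_t = 1.01 V; 9.17 ≥ 1.01 ✓.

I_D ≈ 1.9 mA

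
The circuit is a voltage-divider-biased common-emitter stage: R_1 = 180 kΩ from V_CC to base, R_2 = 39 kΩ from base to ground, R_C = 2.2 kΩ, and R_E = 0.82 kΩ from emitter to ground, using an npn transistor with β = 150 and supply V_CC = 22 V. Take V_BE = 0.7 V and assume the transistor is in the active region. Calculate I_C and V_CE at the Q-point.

I_C ≈ 3.1 mA, V_CE ≈ 13 V

Thevenize the base divider: V_Th = V_CC·R_2/(R_1+R_2) = 22×39/219 = 3.92 V, R_Th = R_1‖R_2 = 32.1 kΩ.
Base-emitter loop: V_Th = I_B·R_Th + V_BE + (β+1)I_B·R_E, so I_B = (3.92 − 0.7) / (32.1 + 151×0.82) = 0.0206 mA.
I_C = β·I_B = 150×0.0206 = 3.1 mA, and I_E = (β+1)I_B = 3.12 mA.
V_CE = V_CC − I_C·R_C − I_E·R_E = 22 − 3.1×2.2 − 3.12×0.82 = 12.6 V.
V_CE = 12.6 V > 0.2 V confirms active-region operation.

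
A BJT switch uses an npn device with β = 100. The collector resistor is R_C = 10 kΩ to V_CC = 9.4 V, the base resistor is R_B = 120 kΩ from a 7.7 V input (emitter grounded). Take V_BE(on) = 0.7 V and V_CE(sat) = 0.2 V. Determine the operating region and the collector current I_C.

Assume active: I_B = (7.7 − 0.7)/120 = 0.0583 mA, giving I_C = β·I_B = 5.83 mA.
But then V_CE = 9.4 − 5.83×10 = -48.9 V < V_CE(sat) = 0.2 V — impossible in the active region.
So the transistor is saturated. With V_CE = 0.2 V, I_C = (V_CC − 0.2)/R_C = 9.2/10 = 0.92 mA.
Check: β·I_B = 5.83 mA > I_C = 0.92 mA, confirming saturation.

saturation; I_C ≈ 0.92 mA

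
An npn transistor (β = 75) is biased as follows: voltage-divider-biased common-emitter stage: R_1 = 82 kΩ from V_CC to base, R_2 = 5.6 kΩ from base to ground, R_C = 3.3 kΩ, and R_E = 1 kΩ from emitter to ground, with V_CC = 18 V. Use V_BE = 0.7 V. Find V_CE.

V_CE ≈ 16 V

Thevenize the base divider: V_Th = V_CC·R_2/(R_1+R_2) = 18×5.6/87.6 = 1.15 V, R_Th = R_1‖R_2 = 5.24 kΩ.
Base-emitter loop: V_Th = I_B·R_Th + V_BE + (β+1)I_B·R_E, so I_B = (1.15 − 0.7) / (5.24 + 76×1) = 0.00555 mA.
I_C = β·I_B = 75×0.00555 = 0.416 mA, and I_E = (β+1)I_B = 0.422 mA.
V_CE = V_CC − I_C·R_C − I_E·R_E = 18 − 0.416×3.3 − 0.422×1 = 16.2 V.
V_CE = 16.2 V > 0.2 V confirms active-region operation.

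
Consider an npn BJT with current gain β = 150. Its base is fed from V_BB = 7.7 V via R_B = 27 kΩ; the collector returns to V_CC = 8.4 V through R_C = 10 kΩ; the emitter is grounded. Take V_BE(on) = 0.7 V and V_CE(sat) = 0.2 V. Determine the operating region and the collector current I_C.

saturation; I_C ≈ 0.82 mA

Assume active: I_B = (7.7 − 0.7)/27 = 0.259 mA, giving I_C = β·I_B = 38.9 mA.
But then V_CE = 8.4 − 38.9×10 = -380 V < V_CE(sat) = 0.2 V — impossible in the active region.
So the transistor is saturated. With V_CE = 0.2 V, I_C = (V_CC − 0.2)/R_C = 8.2/10 = 0.82 mA.
Check: β·I_B = 38.9 mA > I_C = 0.82 mA, confirming saturation.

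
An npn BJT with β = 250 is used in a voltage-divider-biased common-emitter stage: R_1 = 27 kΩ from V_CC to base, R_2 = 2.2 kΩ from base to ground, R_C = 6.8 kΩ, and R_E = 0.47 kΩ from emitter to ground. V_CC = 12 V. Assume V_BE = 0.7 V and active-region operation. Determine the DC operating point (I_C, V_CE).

Thevenize the base divider: V_Th = V_CC·R_2/(R_1+R_2) = 12×2.2/29.2 = 0.904 V, R_Th = R_1‖R_2 = 2.03 kΩ.
Base-emitter loop: V_Th = I_B·R_Th + V_BE + (β+1)I_B·R_E, so I_B = (0.904 − 0.7) / (2.03 + 251×0.47) = 0.0017 mA.
I_C = β·I_B = 250×0.0017 = 0.425 mA, and I_E = (β+1)I_B = 0.427 mA.
V_CE = V_CC − I_C·R_C − I_E·R_E = 12 − 0.425×6.8 − 0.427×0.47 = 8.91 V.
V_CE = 8.91 V > 0.2 V confirms active-region operation.

I_C ≈ 0.43 mA, V_CE ≈ 8.9 V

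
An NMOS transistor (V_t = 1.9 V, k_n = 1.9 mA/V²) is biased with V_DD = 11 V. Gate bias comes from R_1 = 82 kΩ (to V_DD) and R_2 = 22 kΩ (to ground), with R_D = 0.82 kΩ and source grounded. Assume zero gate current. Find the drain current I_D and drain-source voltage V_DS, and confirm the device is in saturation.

I_D ≈ 0.17 mA, V_DS ≈ 11 V

V_G = V_DD·R_2/(R_1+R_2) = 11×22/104 = 2.33 V. With the source grounded, V_GS = V_G = 2.33 V.
Assume saturation: I_D = (k_n/2)(V_GS − V_t)² = (1.9/2)×(2.33 − 1.9)² = 0.95×0.427² = 0.173 mA.
V_DS = V_DD − I_D·R_D = 11 − 0.173×0.82 = 10.9 V.
Saturation requires V_DS ≥ V_GS − V_t = 0.427 V; 10.9 ≥ 0.427 ✓.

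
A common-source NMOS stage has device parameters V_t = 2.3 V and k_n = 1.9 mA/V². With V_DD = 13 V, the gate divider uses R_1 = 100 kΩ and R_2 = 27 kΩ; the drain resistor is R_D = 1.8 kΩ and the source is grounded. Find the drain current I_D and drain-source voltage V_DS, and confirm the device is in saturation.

I_D ≈ 0.2 mA, V_DS ≈ 13 V

V_G = V_DD·R_2/(R_1+R_2) = 13×27/127 = 2.76 V. With the source grounded, V_GS = V_G = 2.76 V.
Assume saturation: I_D = (k_n/2)(V_GS − V_t)² = (1.9/2)×(2.76 − 2.3)² = 0.95×0.464² = 0.204 mA.
V_DS = V_DD − I_D·R_D = 13 − 0.204×1.8 = 12.6 V.
Saturation requires V_DS ≥ V_GS − V_t = 0.464 V; 12.6 ≥ 0.464 ✓.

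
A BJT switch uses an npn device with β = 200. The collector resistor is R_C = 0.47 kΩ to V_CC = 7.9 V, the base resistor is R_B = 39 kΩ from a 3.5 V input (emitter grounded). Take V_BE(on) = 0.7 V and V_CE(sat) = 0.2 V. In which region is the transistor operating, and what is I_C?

Assume active. Base-emitter loop: I_B = (V_BB − V_BE)/R_B = (3.5 − 0.7)/39 = 0.0718 mA.
I_C = β·I_B = 200×0.0718 = 14.4 mA.
V_CE = V_CC − I_C·R_C = 7.9 − 14.4×0.47 = 1.15 V > V_CE(sat), so the active-region assumption holds.

active; I_C ≈ 14 mA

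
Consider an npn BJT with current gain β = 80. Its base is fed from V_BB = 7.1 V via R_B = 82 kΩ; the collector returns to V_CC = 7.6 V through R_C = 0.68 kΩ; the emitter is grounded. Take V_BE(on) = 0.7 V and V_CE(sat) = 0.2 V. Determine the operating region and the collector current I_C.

active; I_C ≈ 6.2 mA

Assume active. Base-emitter loop: I_B = (V_BB − V_BE)/R_B = (7.1 − 0.7)/82 = 0.078 mA.
I_C = β·I_B = 80×0.078 = 6.24 mA.
V_CE = V_CC − I_C·R_C = 7.6 − 6.24×0.68 = 3.35 V > V_CE(sat), so the active-region assumption holds.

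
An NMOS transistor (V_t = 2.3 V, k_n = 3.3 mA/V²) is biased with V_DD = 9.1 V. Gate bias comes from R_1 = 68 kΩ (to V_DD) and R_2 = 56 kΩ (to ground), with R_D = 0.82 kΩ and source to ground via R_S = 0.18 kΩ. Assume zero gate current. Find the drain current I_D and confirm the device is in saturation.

I_D ≈ 2.8 mA

V_G = V_DD·R_2/(R_1+R_2) = 9.1×56/124 = 4.11 V.
Assume saturation: I_D = (k_n/2)(V_GS − V_t)² with V_GS = V_G − I_D·R_S = 4.11 − 0.18·I_D.
Substituting gives 0.0535·I_D² − 2.07·I_D + 5.4 = 0, with roots I_D = 2.81 or 36 mA.
The root I_D = 36 mA gives V_GS = -2.37 V ≤ V_t, so take I_D = 2.81 mA.
Then V_GS = 3.6 V and V_DS = V_DD − I_D(R_D+R_S) = 9.1 − 2.81×1 = 6.29 V.
Saturation requires V_DS ≥ V_GS − V_t = 1.3 V; 6.29 ≥ 1.3 ✓.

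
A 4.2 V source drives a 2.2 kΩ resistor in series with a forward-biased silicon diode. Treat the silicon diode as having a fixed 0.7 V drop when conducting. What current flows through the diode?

I ≈ 1.6 mA

KVL around the loop: 4.2 = V_D + I·R = 0.7 + I × 2.2 kΩ.
So I = (4.2 − 0.7) / 2.2 kΩ = 3.5 / 2.2 = 1.59 mA.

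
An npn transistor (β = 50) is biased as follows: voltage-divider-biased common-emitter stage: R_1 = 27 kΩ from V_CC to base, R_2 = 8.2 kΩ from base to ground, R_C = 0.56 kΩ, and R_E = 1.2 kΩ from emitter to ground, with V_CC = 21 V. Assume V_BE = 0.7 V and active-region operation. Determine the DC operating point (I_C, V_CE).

I_C ≈ 3.1 mA, V_CE ≈ 15 V

Thevenize the base divider: V_Th = V_CC·R_2/(R_1+R_2) = 21×8.2/35.2 = 4.89 V, R_Th = R_1‖R_2 = 6.29 kΩ.
Base-emitter loop: V_Th = I_B·R_Th + V_BE + (β+1)I_B·R_E, so I_B = (4.89 − 0.7) / (6.29 + 51×1.2) = 0.0621 mA.
I_C = β·I_B = 50×0.0621 = 3.11 mA, and I_E = (β+1)I_B = 3.17 mA.
V_CE = V_CC − I_C·R_C − I_E·R_E = 21 − 3.11×0.56 − 3.17×1.2 = 15.5 V.
V_CE = 15.5 V > 0.2 V confirms active-region operation.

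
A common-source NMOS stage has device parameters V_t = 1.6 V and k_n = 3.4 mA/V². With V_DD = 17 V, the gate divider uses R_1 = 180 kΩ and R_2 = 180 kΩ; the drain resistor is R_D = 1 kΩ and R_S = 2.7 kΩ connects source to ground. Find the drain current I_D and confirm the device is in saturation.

I_D ≈ 2.1 mA

V_G = V_DD·R_2/(R_1+R_2) = 17×180/360 = 8.5 V.
Assume saturation: I_D = (k_n/2)(V_GS − V_t)² with V_GS = V_G − I_D·R_S = 8.5 − 2.7·I_D.
Substituting gives 12.4·I_D² − 64.3·I_D + 80.9 = 0, with roots I_D = 2.14 or 3.05 mA.
The root I_D = 3.05 mA gives V_GS = 0.26 V ≤ V_t, so take I_D = 2.14 mA.
Then V_GS = 2.72 V and V_DS = V_DD − I_D(R_D+R_S) = 17 − 2.14×3.7 = 9.08 V.
Saturation requires V_DS ≥ V_GS − V_t = 1.12 V; 9.08 ≥ 1.12 ✓.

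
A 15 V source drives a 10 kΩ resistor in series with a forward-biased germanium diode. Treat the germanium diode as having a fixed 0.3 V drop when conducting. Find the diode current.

I ≈ 1.5 mA

KVL around the loop: 15 = V_D + I·R = 0.3 + I × 10 kΩ.
So I = (15 − 0.3) / 10 kΩ = 14.7 / 10 = 1.47 mA.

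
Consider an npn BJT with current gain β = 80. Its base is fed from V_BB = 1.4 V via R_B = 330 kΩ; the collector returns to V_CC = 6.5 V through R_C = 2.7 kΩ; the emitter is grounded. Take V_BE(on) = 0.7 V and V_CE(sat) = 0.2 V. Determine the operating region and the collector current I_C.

Assume active. Base-emitter loop: I_B = (V_BB − V_BE)/R_B = (1.4 − 0.7)/330 = 0.00212 mA.
I_C = β·I_B = 80×0.00212 = 0.17 mA.
V_CE = V_CC − I_C·R_C = 6.5 − 0.17×2.7 = 6.04 V > V_CE(sat), so the active-region assumption holds.

active; I_C ≈ 0.17 mA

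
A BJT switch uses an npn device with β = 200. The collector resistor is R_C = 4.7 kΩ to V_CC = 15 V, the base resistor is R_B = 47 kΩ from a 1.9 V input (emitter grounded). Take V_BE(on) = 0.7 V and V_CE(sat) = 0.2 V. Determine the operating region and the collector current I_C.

Assume active: I_B = (1.9 − 0.7)/47 = 0.0255 mA, giving I_C = β·I_B = 5.11 mA.
But then V_CE = 15 − 5.11×4.7 = -9 V < V_CE(sat) = 0.2 V — impossible in the active region.
So the transistor is saturated. With V_CE = 0.2 V, I_C = (V_CC − 0.2)/R_C = 14.8/4.7 = 3.15 mA.
Check: β·I_B = 5.11 mA > I_C = 3.15 mA, confirming saturation.

saturation; I_C ≈ 3.1 mA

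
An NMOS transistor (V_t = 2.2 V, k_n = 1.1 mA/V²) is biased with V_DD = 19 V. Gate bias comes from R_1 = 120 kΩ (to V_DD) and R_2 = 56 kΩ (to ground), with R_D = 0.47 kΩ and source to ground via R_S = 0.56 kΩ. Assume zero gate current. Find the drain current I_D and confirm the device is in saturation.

V_G = V_DD·R_2/(R_1+R_2) = 19×56/176 = 6.05 V.
Assume saturation: I_D = (k_n/2)(V_GS − V_t)² with V_GS = V_G − I_D·R_S = 6.05 − 0.56·I_D.
Substituting gives 0.172·I_D² − 3.37·I_D + 8.13 = 0, with roots I_D = 2.82 or 16.7 mA.
The root I_D = 16.7 mA gives V_GS = -3.31 V ≤ V_t, so take I_D = 2.82 mA.
Then V_GS = 4.47 V and V_DS = V_DD − I_D(R_D+R_S) = 19 − 2.82×1.03 = 16.1 V.
Saturation requires V_DS ≥ V_GS − V_t = 2.27 V; 16.1 ≥ 2.27 ✓.

I_D ≈ 2.8 mA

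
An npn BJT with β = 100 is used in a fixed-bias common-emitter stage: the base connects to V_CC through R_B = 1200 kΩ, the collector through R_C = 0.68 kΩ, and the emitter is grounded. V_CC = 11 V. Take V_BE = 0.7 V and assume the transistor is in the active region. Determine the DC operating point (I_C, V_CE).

Base loop: V_CC = I_B·R_B + V_BE, so I_B = (11 − 0.7)/1200 kΩ = 0.00858 mA.
In the active region I_C = β·I_B = 100 × 0.00858 = 0.858 mA.
Collector loop: V_CE = V_CC − I_C·R_C = 11 − 0.858×0.68 = 10.4 V.
Since V_CE = 10.4 V > V_CE(sat) ≈ 0.2 V, the transistor is in the active region as assumed.

I_C ≈ 0.86 mA, V_CE ≈ 10 V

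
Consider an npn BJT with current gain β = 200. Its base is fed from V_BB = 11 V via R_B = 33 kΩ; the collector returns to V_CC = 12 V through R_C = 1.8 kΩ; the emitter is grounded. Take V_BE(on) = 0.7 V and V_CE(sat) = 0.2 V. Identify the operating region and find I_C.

saturation; I_C ≈ 6.6 mA

Assume active: I_B = (11 − 0.7)/33 = 0.312 mA, giving I_C = β·I_B = 62.4 mA.
But then V_CE = 12 − 62.4×1.8 = -100 V < V_CE(sat) = 0.2 V — impossible in the active region.
So the transistor is saturated. With V_CE = 0.2 V, I_C = (V_CC − 0.2)/R_C = 11.8/1.8 = 6.56 mA.
Check: β·I_B = 62.4 mA > I_C = 6.56 mA, confirming saturation.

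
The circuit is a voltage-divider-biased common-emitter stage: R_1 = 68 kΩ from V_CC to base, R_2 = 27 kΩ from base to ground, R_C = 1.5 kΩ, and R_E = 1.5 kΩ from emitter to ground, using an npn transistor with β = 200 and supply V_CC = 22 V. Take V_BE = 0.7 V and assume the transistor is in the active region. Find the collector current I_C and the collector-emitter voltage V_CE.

I_C ≈ 3.5 mA, V_CE ≈ 12 V

Thevenize the base divider: V_Th = V_CC·R_2/(R_1+R_2) = 22×27/95 = 6.25 V, R_Th = R_1‖R_2 = 19.3 kΩ.
Base-emitter loop: V_Th = I_B·R_Th + V_BE + (β+1)I_B·R_E, so I_B = (6.25 − 0.7) / (19.3 + 201×1.5) = 0.0173 mA.
I_C = β·I_B = 200×0.0173 = 3.46 mA, and I_E = (β+1)I_B = 3.48 mA.
V_CE = V_CC − I_C·R_C − I_E·R_E = 22 − 3.46×1.5 − 3.48×1.5 = 11.6 V.
V_CE = 11.6 V > 0.2 V confirms active-region operation.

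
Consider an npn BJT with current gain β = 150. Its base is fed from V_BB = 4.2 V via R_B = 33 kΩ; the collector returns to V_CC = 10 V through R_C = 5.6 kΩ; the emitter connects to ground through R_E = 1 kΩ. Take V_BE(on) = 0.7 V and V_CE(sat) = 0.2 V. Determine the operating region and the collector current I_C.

saturation; I_C ≈ 1.5 mA

Assume active: I_B = (4.2 − 0.7)/(33 + 151×1) = 0.019 mA, I_C = β·I_B = 2.85 mA.
Then V_CE = 10 − 2.85×5.6 − 2.87×1 = -8.85 V < 0.2 V — the active assumption fails.
Re-solve with V_CE = 0.2 V. KCL at the emitter: V_E/R_E = (V_BB−0.7−V_E)/R_B + (V_CC−0.2−V_E)/R_C, giving V_E = 1.54 V.
I_C = (V_CC − 0.2 − V_E)/R_C = (9.8 − 1.54)/5.6 = 1.48 mA.
Check: I_B = (3.5 − 1.54)/33 = 0.0595 mA, and β·I_B = 8.93 mA > I_C, confirming saturation.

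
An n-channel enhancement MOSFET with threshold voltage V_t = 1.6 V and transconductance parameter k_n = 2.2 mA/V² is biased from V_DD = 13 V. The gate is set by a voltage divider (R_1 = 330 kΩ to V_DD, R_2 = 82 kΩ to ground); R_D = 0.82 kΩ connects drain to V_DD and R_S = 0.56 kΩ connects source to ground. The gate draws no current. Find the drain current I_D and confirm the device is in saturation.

I_D ≈ 0.53 mA

V_G = V_DD·R_2/(R_1+R_2) = 13×82/412 = 2.59 V.
Assume saturation: I_D = (k_n/2)(V_GS − V_t)² with V_GS = V_G − I_D·R_S = 2.59 − 0.56·I_D.
Substituting gives 0.345·I_D² − 2.22·I_D + 1.07 = 0, with roots I_D = 0.527 or 5.9 mA.
The root I_D = 5.9 mA gives V_GS = -0.716 V ≤ V_t, so take I_D = 0.527 mA.
Then V_GS = 2.29 V and V_DS = V_DD − I_D(R_D+R_S) = 13 − 0.527×1.38 = 12.3 V.
Saturation requires V_DS ≥ V_GS − V_t = 0.692 V; 12.3 ≥ 0.692 ✓.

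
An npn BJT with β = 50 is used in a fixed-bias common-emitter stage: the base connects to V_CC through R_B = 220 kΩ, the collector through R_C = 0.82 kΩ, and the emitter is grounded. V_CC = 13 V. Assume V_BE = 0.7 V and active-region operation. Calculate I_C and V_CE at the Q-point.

Base loop: V_CC = I_B·R_B + V_BE, so I_B = (13 − 0.7)/220 kΩ = 0.0559 mA.
In the active region I_C = β·I_B = 50 × 0.0559 = 2.8 mA.
Collector loop: V_CE = V_CC − I_C·R_C = 13 − 2.8×0.82 = 10.7 V.
Since V_CE = 10.7 V > V_CE(sat) ≈ 0.2 V, the transistor is in the active region as assumed.

I_C ≈ 2.8 mA, V_CE ≈ 11 V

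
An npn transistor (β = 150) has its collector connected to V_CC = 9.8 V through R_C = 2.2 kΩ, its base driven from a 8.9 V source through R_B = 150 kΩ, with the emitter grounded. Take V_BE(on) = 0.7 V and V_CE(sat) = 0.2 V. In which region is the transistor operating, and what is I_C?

Assume active: I_B = (8.9 − 0.7)/150 = 0.0547 mA, giving I_C = β·I_B = 8.2 mA.
But then V_CE = 9.8 − 8.2×2.2 = -8.24 V < V_CE(sat) = 0.2 V — impossible in the active region.
So the transistor is saturated. With V_CE = 0.2 V, I_C = (V_CC − 0.2)/R_C = 9.6/2.2 = 4.36 mA.
Check: β·I_B = 8.2 mA > I_C = 4.36 mA, confirming saturation.

saturation; I_C ≈ 4.4 mA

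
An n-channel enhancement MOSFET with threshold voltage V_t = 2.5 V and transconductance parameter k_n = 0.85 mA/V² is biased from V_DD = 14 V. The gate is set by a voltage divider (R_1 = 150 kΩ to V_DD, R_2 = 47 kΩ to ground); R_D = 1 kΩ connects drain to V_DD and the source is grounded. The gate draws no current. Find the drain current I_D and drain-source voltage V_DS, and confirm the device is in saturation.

I_D ≈ 0.3 mA, V_DS ≈ 14 V

V_G = V_DD·R_2/(R_1+R_2) = 14×47/197 = 3.34 V. With the source grounded, V_GS = V_G = 3.34 V.
Assume saturation: I_D = (k_n/2)(V_GS − V_t)² = (0.85/2)×(3.34 − 2.5)² = 0.425×0.84² = 0.3 mA.
V_DS = V_DD − I_D·R_D = 14 − 0.3×1 = 13.7 V.
Saturation requires V_DS ≥ V_GS − V_t = 0.84 V; 13.7 ≥ 0.84 ✓.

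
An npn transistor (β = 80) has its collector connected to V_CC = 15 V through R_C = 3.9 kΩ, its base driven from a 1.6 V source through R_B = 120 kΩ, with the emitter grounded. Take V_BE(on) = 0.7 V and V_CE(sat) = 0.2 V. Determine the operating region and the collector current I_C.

Assume active. Base-emitter loop: I_B = (V_BB − V_BE)/R_B = (1.6 − 0.7)/120 = 0.0075 mA.
I_C = β·I_B = 80×0.0075 = 0.6 mA.
V_CE = V_CC − I_C·R_C = 15 − 0.6×3.9 = 12.7 V > V_CE(sat), so the active-region assumption holds.

active; I_C ≈ 0.6 mA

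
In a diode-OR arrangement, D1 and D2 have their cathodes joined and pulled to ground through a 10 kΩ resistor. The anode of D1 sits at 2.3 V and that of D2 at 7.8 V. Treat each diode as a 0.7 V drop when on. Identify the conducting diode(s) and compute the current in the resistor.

Assume both conduct. Then node N would need to be at both 2.3−0.7 = 1.6 V and 7.8−0.7 = 7.1 V, which is impossible.
Assume only D2 conducts: V_N = 7.8 − 0.7 = 7.1 V, so I_R = 7.1/10 = 0.71 mA.
Check D1: its anode-to-cathode voltage is 2.3 − 7.1 = -4.8 V < 0.7 V, so it is off. The assumption is consistent.

Only D2 conducts; I_R ≈ 0.71 mA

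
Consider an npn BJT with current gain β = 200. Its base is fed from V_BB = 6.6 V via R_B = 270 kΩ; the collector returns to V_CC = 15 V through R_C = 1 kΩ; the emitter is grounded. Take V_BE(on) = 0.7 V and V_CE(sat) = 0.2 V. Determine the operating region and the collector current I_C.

Assume active. Base-emitter loop: I_B = (V_BB − V_BE)/R_B = (6.6 − 0.7)/270 = 0.0219 mA.
I_C = β·I_B = 200×0.0219 = 4.37 mA.
V_CE = V_CC − I_C·R_C = 15 − 4.37×1 = 10.6 V > V_CE(sat), so the active-region assumption holds.

active; I_C ≈ 4.4 mA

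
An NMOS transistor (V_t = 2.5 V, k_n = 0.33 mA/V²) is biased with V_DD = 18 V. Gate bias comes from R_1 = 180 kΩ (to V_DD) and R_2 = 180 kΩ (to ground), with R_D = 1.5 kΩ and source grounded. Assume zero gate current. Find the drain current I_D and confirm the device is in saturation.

V_G = V_DD·R_2/(R_1+R_2) = 18×180/360 = 9 V. With the source grounded, V_GS = V_G = 9 V.
Assume saturation: I_D = (k_n/2)(V_GS − V_t)² = (0.33/2)×(9 − 2.5)² = 0.165×6.5² = 6.97 mA.
V_DS = V_DD − I_D·R_D = 18 − 6.97×1.5 = 7.54 V.
Saturation requires V_DS ≥ V_GS − V_t = 6.5 V; 7.54 ≥ 6.5 ✓.

I_D ≈ 7 mA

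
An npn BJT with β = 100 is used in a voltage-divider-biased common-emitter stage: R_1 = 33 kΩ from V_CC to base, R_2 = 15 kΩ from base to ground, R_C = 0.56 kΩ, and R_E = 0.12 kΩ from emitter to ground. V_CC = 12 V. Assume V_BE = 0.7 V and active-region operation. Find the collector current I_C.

I_C ≈ 14 mA

Thevenize the base divider: V_Th = V_CC·R_2/(R_1+R_2) = 12×15/48 = 3.75 V, R_Th = R_1‖R_2 = 10.3 kΩ.
Base-emitter loop: V_Th = I_B·R_Th + V_BE + (β+1)I_B·R_E, so I_B = (3.75 − 0.7) / (10.3 + 101×0.12) = 0.136 mA.
I_C = β·I_B = 100×0.136 = 13.6 mA, and I_E = (β+1)I_B = 13.7 mA.
V_CE = V_CC − I_C·R_C − I_E·R_E = 12 − 13.6×0.56 − 13.7×0.12 = 2.74 V.
V_CE = 2.74 V > 0.2 V confirms active-region operation.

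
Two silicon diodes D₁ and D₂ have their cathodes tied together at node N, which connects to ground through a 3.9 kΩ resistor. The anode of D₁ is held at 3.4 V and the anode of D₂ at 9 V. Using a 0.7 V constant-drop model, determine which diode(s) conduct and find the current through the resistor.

Assume both conduct. Then node N would need to be at both 3.4−0.7 = 2.7 V and 9−0.7 = 8.3 V, which is impossible.
Assume only D₂ conducts: V_N = 9 − 0.7 = 8.3 V, so I_R = 8.3/3.9 = 2.13 mA.
Check D₁: its anode-to-cathode voltage is 3.4 − 8.3 = -4.9 V < 0.7 V, so it is off. The assumption is consistent.

Only D₂ conducts; I_R ≈ 2.1 mA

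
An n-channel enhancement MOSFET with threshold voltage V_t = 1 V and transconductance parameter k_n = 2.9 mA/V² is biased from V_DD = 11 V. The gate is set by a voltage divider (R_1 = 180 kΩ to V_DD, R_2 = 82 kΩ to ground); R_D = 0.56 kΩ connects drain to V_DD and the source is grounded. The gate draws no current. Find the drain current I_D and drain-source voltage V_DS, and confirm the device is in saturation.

I_D ≈ 8.7 mA, V_DS ≈ 6.2 V

V_G = V_DD·R_2/(R_1+R_2) = 11×82/262 = 3.44 V. With the source grounded, V_GS = V_G = 3.44 V.
Assume saturation: I_D = (k_n/2)(V_GS − V_t)² = (2.9/2)×(3.44 − 1)² = 1.45×2.44² = 8.65 mA.
V_DS = V_DD − I_D·R_D = 11 − 8.65×0.56 = 6.15 V.
Saturation requires V_DS ≥ V_GS − V_t = 2.44 V; 6.15 ≥ 2.44 ✓.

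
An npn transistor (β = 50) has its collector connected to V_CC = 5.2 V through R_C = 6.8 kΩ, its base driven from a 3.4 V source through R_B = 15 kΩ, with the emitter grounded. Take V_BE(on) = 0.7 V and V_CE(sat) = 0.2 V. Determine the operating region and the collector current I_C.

saturation; I_C ≈ 0.74 mA

Assume active: I_B = (3.4 − 0.7)/15 = 0.18 mA, giving I_C = β·I_B = 9 mA.
But then V_CE = 5.2 − 9×6.8 = -56 V < V_CE(sat) = 0.2 V — impossible in the active region.
So the transistor is saturated. With V_CE = 0.2 V, I_C = (V_CC − 0.2)/R_C = 5/6.8 = 0.735 mA.
Check: β·I_B = 9 mA > I_C = 0.735 mA, confirming saturation.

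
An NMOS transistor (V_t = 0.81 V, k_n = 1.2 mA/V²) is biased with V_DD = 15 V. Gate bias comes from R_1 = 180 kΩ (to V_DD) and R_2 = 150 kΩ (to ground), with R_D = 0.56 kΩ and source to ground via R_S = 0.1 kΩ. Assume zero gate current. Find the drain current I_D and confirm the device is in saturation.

V_G = V_DD·R_2/(R_1+R_2) = 15×150/330 = 6.82 V.
Assume saturation: I_D = (k_n/2)(V_GS − V_t)² with V_GS = V_G − I_D·R_S = 6.82 − 0.1·I_D.
Substituting gives 0.006·I_D² − 1.72·I_D + 21.7 = 0, with roots I_D = 13.2 or 274 mA.
The root I_D = 274 mA gives V_GS = -20.5 V ≤ V_t, so take I_D = 13.2 mA.
Then V_GS = 5.5 V and V_DS = V_DD − I_D(R_D+R_S) = 15 − 13.2×0.66 = 6.29 V.
Saturation requires V_DS ≥ V_GS − V_t = 4.69 V; 6.29 ≥ 4.69 ✓.

I_D ≈ 13 mA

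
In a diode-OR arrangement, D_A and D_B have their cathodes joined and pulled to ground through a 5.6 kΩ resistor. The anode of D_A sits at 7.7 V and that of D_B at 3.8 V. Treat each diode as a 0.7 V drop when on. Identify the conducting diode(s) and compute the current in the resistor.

Assume both conduct. Then node N would need to be at both 7.7−0.7 = 7 V and 3.8−0.7 = 3.1 V, which is impossible.
Assume only D_A conducts: V_N = 7.7 − 0.7 = 7 V, so I_R = 7/5.6 = 1.25 mA.
Check D_B: its anode-to-cathode voltage is 3.8 − 7 = -3.2 V < 0.7 V, so it is off. The assumption is consistent.

Only D_A conducts; I_R ≈ 1.2 mA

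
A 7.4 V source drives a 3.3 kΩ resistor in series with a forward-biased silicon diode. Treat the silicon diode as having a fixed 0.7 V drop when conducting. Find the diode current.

KVL around the loop: 7.4 = V_D + I·R = 0.7 + I × 3.3 kΩ.
So I = (7.4 − 0.7) / 3.3 kΩ = 6.7 / 3.3 = 2.03 mA.

I ≈ 2 mA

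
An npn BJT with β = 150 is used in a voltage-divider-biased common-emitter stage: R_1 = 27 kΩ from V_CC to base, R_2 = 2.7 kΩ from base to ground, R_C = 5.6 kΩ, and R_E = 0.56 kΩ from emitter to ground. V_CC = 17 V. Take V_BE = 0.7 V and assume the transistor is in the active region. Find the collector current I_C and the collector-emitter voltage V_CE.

Thevenize the base divider: V_Th = V_CC·R_2/(R_1+R_2) = 17×2.7/29.7 = 1.55 V, R_Th = R_1‖R_2 = 2.45 kΩ.
Base-emitter loop: V_Th = I_B·R_Th + V_BE + (β+1)I_B·R_E, so I_B = (1.55 − 0.7) / (2.45 + 151×0.56) = 0.00972 mA.
I_C = β·I_B = 150×0.00972 = 1.46 mA, and I_E = (β+1)I_B = 1.47 mA.
V_CE = V_CC − I_C·R_C − I_E·R_E = 17 − 1.46×5.6 − 1.47×0.56 = 8.02 V.
V_CE = 8.02 V > 0.2 V confirms active-region operation.

I_C ≈ 1.5 mA, V_CE ≈ 8 V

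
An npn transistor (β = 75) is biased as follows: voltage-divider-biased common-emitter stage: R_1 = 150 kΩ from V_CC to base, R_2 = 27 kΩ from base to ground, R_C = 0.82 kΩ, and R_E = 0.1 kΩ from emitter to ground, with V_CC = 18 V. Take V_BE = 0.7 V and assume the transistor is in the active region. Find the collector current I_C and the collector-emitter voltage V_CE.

Thevenize the base divider: V_Th = V_CC·R_2/(R_1+R_2) = 18×27/177 = 2.75 V, R_Th = R_1‖R_2 = 22.9 kΩ.
Base-emitter loop: V_Th = I_B·R_Th + V_BE + (β+1)I_B·R_E, so I_B = (2.75 − 0.7) / (22.9 + 76×0.1) = 0.0671 mA.
I_C = β·I_B = 75×0.0671 = 5.03 mA, and I_E = (β+1)I_B = 5.1 mA.
V_CE = V_CC − I_C·R_C − I_E·R_E = 18 − 5.03×0.82 − 5.1×0.1 = 13.4 V.
V_CE = 13.4 V > 0.2 V confirms active-region operation.

I_C ≈ 5 mA, V_CE ≈ 13 V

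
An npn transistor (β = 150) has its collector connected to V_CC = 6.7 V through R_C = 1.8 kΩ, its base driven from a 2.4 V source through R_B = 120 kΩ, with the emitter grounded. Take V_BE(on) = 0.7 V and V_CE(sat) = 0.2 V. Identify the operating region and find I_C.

Assume active. Base-emitter loop: I_B = (V_BB − V_BE)/R_B = (2.4 − 0.7)/120 = 0.0142 mA.
I_C = β·I_B = 150×0.0142 = 2.12 mA.
V_CE = V_CC − I_C·R_C = 6.7 − 2.12×1.8 = 2.88 V > V_CE(sat), so the active-region assumption holds.

active; I_C ≈ 2.1 mA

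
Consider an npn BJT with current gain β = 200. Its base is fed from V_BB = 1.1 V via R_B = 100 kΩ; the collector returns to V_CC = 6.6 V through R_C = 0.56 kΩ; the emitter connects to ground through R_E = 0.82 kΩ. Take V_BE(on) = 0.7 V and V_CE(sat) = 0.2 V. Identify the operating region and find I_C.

active; I_C ≈ 0.3 mA

Assume active. Base-emitter loop: I_B = (V_BB − V_BE)/(R_B + (β+1)R_E) = (1.1 − 0.7)/(100 + 201×0.82) = 0.00151 mA.
I_C = β·I_B = 200×0.00151 = 0.302 mA.
V_CE = V_CC − I_C·R_C − I_E·R_E = 6.6 − 0.302×0.56 − 0.304×0.82 = 6.18 V > V_CE(sat), so the active-region assumption holds.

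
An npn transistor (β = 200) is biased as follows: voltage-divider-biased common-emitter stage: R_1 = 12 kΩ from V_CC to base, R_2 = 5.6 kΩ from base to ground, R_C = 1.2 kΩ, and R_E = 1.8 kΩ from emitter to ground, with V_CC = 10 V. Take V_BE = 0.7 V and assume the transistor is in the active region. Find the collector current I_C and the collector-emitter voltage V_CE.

Thevenize the base divider: V_Th = V_CC·R_2/(R_1+R_2) = 10×5.6/17.6 = 3.18 V, R_Th = R_1‖R_2 = 3.82 kΩ.
Base-emitter loop: V_Th = I_B·R_Th + V_BE + (β+1)I_B·R_E, so I_B = (3.18 − 0.7) / (3.82 + 201×1.8) = 0.00679 mA.
I_C = β·I_B = 200×0.00679 = 1.36 mA, and I_E = (β+1)I_B = 1.36 mA.
V_CE = V_CC − I_C·R_C − I_E·R_E = 10 − 1.36×1.2 − 1.36×1.8 = 5.91 V.
V_CE = 5.91 V > 0.2 V confirms active-region operation.

I_C ≈ 1.4 mA, V_CE ≈ 5.9 V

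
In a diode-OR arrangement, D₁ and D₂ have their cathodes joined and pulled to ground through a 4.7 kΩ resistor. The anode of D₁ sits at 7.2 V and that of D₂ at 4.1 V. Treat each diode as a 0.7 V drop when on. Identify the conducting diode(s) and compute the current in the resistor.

Assume both conduct. Then node N would need to be at both 7.2−0.7 = 6.5 V and 4.1−0.7 = 3.4 V, which is impossible.
Assume only D₁ conducts: V_N = 7.2 − 0.7 = 6.5 V, so I_R = 6.5/4.7 = 1.38 mA.
Check D₂: its anode-to-cathode voltage is 4.1 − 6.5 = -2.4 V < 0.7 V, so it is off. The assumption is consistent.

Only D₁ conducts; I_R ≈ 1.4 mA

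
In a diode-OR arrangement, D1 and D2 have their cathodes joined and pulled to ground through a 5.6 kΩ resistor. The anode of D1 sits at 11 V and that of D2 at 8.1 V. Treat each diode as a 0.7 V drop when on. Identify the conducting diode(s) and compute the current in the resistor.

Only D1 conducts; I_R ≈ 1.8 mA

Assume both conduct. Then node N would need to be at both 11−0.7 = 10.3 V and 8.1−0.7 = 7.4 V, which is impossible.
Assume only D1 conducts: V_N = 11 − 0.7 = 10.3 V, so I_R = 10.3/5.6 = 1.84 mA.
Check D2: its anode-to-cathode voltage is 8.1 − 10.3 = -2.2 V < 0.7 V, so it is off. The assumption is consistent.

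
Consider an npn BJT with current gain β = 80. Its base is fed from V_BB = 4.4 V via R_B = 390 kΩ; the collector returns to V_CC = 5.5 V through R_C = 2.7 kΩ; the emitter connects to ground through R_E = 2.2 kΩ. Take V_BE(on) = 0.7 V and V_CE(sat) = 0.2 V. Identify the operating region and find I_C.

Assume active. Base-emitter loop: I_B = (V_BB − V_BE)/(R_B + (β+1)R_E) = (4.4 − 0.7)/(390 + 81×2.2) = 0.00651 mA.
I_C = β·I_B = 80×0.00651 = 0.521 mA.
V_CE = V_CC − I_C·R_C − I_E·R_E = 5.5 − 0.521×2.7 − 0.527×2.2 = 2.93 V > V_CE(sat), so the active-region assumption holds.

active; I_C ≈ 0.52 mA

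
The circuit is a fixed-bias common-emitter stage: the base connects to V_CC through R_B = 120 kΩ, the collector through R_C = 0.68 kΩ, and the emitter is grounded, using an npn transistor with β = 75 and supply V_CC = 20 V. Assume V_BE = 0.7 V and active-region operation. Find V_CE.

Base loop: V_CC = I_B·R_B + V_BE, so I_B = (20 − 0.7)/120 kΩ = 0.161 mA.
In the active region I_C = β·I_B = 75 × 0.161 = 12.1 mA.
Collector loop: V_CE = V_CC − I_C·R_C = 20 − 12.1×0.68 = 11.8 V.
Since V_CE = 11.8 V > V_CE(sat) ≈ 0.2 V, the transistor is in the active region as assumed.

V_CE ≈ 12 V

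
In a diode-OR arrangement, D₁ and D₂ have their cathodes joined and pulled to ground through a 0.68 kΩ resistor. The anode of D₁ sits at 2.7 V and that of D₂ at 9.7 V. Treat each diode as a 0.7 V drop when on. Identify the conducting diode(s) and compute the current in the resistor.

Only D₂ conducts; I_R ≈ 13 mA

Assume both conduct. Then node N would need to be at both 2.7−0.7 = 2 V and 9.7−0.7 = 9 V, which is impossible.
Assume only D₂ conducts: V_N = 9.7 − 0.7 = 9 V, so I_R = 9/0.68 = 13.2 mA.
Check D₁: its anode-to-cathode voltage is 2.7 − 9 = -6.3 V < 0.7 V, so it is off. The assumption is consistent.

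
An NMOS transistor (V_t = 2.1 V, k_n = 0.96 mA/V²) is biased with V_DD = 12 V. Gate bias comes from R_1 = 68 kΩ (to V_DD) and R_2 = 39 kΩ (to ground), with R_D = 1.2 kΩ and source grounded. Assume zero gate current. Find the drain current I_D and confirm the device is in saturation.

V_G = V_DD·R_2/(R_1+R_2) = 12×39/107 = 4.37 V. With the source grounded, V_GS = V_G = 4.37 V.
Assume saturation: I_D = (k_n/2)(V_GS − V_t)² = (0.96/2)×(4.37 − 2.1)² = 0.48×2.27² = 2.48 mA.
V_DS = V_DD − I_D·R_D = 12 − 2.48×1.2 = 9.02 V.
Saturation requires V_DS ≥ V_GS − V_t = 2.27 V; 9.02 ≥ 2.27 ✓.

I_D ≈ 2.5 mA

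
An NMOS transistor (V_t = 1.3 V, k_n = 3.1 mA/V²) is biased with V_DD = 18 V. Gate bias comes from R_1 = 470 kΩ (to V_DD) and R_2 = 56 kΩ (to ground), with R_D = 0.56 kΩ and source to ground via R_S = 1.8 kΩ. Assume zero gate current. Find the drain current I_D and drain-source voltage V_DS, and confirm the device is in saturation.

V_G = V_DD·R_2/(R_1+R_2) = 18×56/526 = 1.92 V.
Assume saturation: I_D = (k_n/2)(V_GS − V_t)² with V_GS = V_G − I_D·R_S = 1.92 − 1.8·I_D.
Substituting gives 5.02·I_D² − 4.44·I_D + 0.589 = 0, with roots I_D = 0.163 or 0.721 mA.
The root I_D = 0.721 mA gives V_GS = 0.618 V ≤ V_t, so take I_D = 0.163 mA.
Then V_GS = 1.62 V and V_DS = V_DD − I_D(R_D+R_S) = 18 − 0.163×2.36 = 17.6 V.
Saturation requires V_DS ≥ V_GS − V_t = 0.324 V; 17.6 ≥ 0.324 ✓.

I_D ≈ 0.16 mA, V_DS ≈ 18 V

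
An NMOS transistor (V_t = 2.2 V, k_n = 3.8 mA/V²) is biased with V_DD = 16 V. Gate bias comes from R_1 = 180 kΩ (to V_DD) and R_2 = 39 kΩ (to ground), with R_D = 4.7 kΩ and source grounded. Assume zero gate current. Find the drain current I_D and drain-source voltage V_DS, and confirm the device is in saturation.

V_G = V_DD·R_2/(R_1+R_2) = 16×39/219 = 2.85 V. With the source grounded, V_GS = V_G = 2.85 V.
Assume saturation: I_D = (k_n/2)(V_GS − V_t)² = (3.8/2)×(2.85 − 2.2)² = 1.9×0.649² = 0.801 mA.
V_DS = V_DD − I_D·R_D = 16 − 0.801×4.7 = 12.2 V.
Saturation requires V_DS ≥ V_GS − V_t = 0.649 V; 12.2 ≥ 0.649 ✓.

I_D ≈ 0.8 mA, V_DS ≈ 12 V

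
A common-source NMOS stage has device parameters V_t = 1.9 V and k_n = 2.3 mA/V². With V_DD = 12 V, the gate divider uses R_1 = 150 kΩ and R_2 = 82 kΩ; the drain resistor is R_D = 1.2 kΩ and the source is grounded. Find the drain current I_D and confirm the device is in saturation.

V_G = V_DD·R_2/(R_1+R_2) = 12×82/232 = 4.24 V. With the source grounded, V_GS = V_G = 4.24 V.
Assume saturation: I_D = (k_n/2)(V_GS − V_t)² = (2.3/2)×(4.24 − 1.9)² = 1.15×2.34² = 6.3 mA.
V_DS = V_DD − I_D·R_D = 12 − 6.3×1.2 = 4.43 V.
Saturation requires V_DS ≥ V_GS − V_t = 2.34 V; 4.43 ≥ 2.34 ✓.

I_D ≈ 6.3 mA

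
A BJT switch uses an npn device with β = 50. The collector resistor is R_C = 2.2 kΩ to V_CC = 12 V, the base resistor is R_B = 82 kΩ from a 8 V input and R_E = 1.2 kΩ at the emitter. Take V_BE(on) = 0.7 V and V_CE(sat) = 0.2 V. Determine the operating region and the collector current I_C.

active; I_C ≈ 2.5 mA

Assume active. Base-emitter loop: I_B = (V_BB − V_BE)/(R_B + (β+1)R_E) = (8 − 0.7)/(82 + 51×1.2) = 0.051 mA.
I_C = β·I_B = 50×0.051 = 2.55 mA.
V_CE = V_CC − I_C·R_C − I_E·R_E = 12 − 2.55×2.2 − 2.6×1.2 = 3.27 V > V_CE(sat), so the active-region assumption holds.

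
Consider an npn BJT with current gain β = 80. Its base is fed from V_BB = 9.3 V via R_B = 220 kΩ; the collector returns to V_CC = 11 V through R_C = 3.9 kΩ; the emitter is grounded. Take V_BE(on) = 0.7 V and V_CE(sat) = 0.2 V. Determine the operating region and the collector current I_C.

Assume active: I_B = (9.3 − 0.7)/220 = 0.0391 mA, giving I_C = β·I_B = 3.13 mA.
But then V_CE = 11 − 3.13×3.9 = -1.2 V < V_CE(sat) = 0.2 V — impossible in the active region.
So the transistor is saturated. With V_CE = 0.2 V, I_C = (V_CC − 0.2)/R_C = 10.8/3.9 = 2.77 mA.
Check: β·I_B = 3.13 mA > I_C = 2.77 mA, confirming saturation.

saturation; I_C ≈ 2.8 mA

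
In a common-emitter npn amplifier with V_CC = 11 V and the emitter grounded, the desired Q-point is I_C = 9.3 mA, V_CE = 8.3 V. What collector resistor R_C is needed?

Collector loop: V_CC = I_C·R_C + V_CE.
R_C = (V_CC − V_CE)/I_C = (11 − 8.3)/9.3 = 0.29 kΩ.

R_C ≈ 0.29 kΩ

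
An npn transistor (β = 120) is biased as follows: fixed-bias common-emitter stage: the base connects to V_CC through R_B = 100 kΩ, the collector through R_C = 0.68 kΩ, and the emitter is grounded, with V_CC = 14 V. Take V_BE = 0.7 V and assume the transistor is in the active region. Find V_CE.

Base loop: V_CC = I_B·R_B + V_BE, so I_B = (14 − 0.7)/100 kΩ = 0.133 mA.
In the active region I_C = β·I_B = 120 × 0.133 = 16 mA.
Collector loop: V_CE = V_CC − I_C·R_C = 14 − 16×0.68 = 3.15 V.
Since V_CE = 3.15 V > V_CE(sat) ≈ 0.2 V, the transistor is in the active region as assumed.

V_CE ≈ 3.1 V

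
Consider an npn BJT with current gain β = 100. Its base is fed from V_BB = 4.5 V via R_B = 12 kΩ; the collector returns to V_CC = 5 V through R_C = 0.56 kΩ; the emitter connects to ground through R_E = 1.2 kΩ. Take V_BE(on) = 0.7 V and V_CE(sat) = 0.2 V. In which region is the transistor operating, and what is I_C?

Assume active: I_B = (4.5 − 0.7)/(12 + 101×1.2) = 0.0285 mA, I_C = β·I_B = 2.85 mA.
Then V_CE = 5 − 2.85×0.56 − 2.88×1.2 = -0.0553 V < 0.2 V — the active assumption fails.
Re-solve with V_CE = 0.2 V. KCL at the emitter: V_E/R_E = (V_BB−0.7−V_E)/R_B + (V_CC−0.2−V_E)/R_C, giving V_E = 3.29 V.
I_C = (V_CC − 0.2 − V_E)/R_C = (4.8 − 3.29)/0.56 = 2.7 mA.
Check: I_B = (3.8 − 3.29)/12 = 0.0426 mA, and β·I_B = 4.26 mA > I_C, confirming saturation.

saturation; I_C ≈ 2.7 mA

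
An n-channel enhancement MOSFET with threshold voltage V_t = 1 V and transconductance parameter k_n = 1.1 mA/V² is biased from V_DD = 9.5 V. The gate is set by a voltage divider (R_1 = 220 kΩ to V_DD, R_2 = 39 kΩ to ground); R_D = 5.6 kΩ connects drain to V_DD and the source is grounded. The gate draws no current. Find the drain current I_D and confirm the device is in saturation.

I_D ≈ 0.1 mA

V_G = V_DD·R_2/(R_1+R_2) = 9.5×39/259 = 1.43 V. With the source grounded, V_GS = V_G = 1.43 V.
Assume saturation: I_D = (k_n/2)(V_GS − V_t)² = (1.1/2)×(1.43 − 1)² = 0.55×0.431² = 0.102 mA.
V_DS = V_DD − I_D·R_D = 9.5 − 0.102×5.6 = 8.93 V.
Saturation requires V_DS ≥ V_GS − V_t = 0.431 V; 8.93 ≥ 0.431 ✓.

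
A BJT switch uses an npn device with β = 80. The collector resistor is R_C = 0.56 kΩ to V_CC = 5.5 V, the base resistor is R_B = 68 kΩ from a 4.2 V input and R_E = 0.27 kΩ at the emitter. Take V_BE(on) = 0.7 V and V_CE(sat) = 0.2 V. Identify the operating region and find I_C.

Assume active. Base-emitter loop: I_B = (V_BB − V_BE)/(R_B + (β+1)R_E) = (4.2 − 0.7)/(68 + 81×0.27) = 0.0389 mA.
I_C = β·I_B = 80×0.0389 = 3.12 mA.
V_CE = V_CC − I_C·R_C − I_E·R_E = 5.5 − 3.12×0.56 − 3.15×0.27 = 2.9 V > V_CE(sat), so the active-region assumption holds.

active; I_C ≈ 3.1 mA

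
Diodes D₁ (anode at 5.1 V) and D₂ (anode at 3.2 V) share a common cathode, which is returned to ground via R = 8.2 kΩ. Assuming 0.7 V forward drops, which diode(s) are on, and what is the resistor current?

Only D₁ conducts; I_R ≈ 0.54 mA

Assume both conduct. Then node N would need to be at both 5.1−0.7 = 4.4 V and 3.2−0.7 = 2.5 V, which is impossible.
Assume only D₁ conducts: V_N = 5.1 − 0.7 = 4.4 V, so I_R = 4.4/8.2 = 0.537 mA.
Check D₂: its anode-to-cathode voltage is 3.2 − 4.4 = -1.2 V < 0.7 V, so it is off. The assumption is consistent.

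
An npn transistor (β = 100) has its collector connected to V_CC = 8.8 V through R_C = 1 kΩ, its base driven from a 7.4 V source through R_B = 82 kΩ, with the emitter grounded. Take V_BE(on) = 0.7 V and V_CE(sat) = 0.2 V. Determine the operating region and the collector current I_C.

Assume active. Base-emitter loop: I_B = (V_BB − V_BE)/R_B = (7.4 − 0.7)/82 = 0.0817 mA.
I_C = β·I_B = 100×0.0817 = 8.17 mA.
V_CE = V_CC − I_C·R_C = 8.8 − 8.17×1 = 0.629 V > V_CE(sat), so the active-region assumption holds.

active; I_C ≈ 8.2 mA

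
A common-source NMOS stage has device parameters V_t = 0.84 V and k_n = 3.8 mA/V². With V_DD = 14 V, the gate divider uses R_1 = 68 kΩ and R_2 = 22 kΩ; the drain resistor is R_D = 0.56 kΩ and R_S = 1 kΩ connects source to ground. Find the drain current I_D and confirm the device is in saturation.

I_D ≈ 1.7 mA

V_G = V_DD·R_2/(R_1+R_2) = 14×22/90 = 3.42 V.
Assume saturation: I_D = (k_n/2)(V_GS − V_t)² with V_GS = V_G − I_D·R_S = 3.42 − 1·I_D.
Substituting gives 1.9·I_D² − 10.8·I_D + 12.7 = 0, with roots I_D = 1.65 or 4.04 mA.
The root I_D = 4.04 mA gives V_GS = -0.618 V ≤ V_t, so take I_D = 1.65 mA.
Then V_GS = 1.77 V and V_DS = V_DD − I_D(R_D+R_S) = 14 − 1.65×1.56 = 11.4 V.
Saturation requires V_DS ≥ V_GS − V_t = 0.932 V; 11.4 ≥ 0.932 ✓.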